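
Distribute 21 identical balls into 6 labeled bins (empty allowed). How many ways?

Stars and bars: C(n+k-1, k-1) = C(26,5).

Final answer: C(26,5) = 65780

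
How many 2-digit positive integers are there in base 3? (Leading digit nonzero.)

These are the integers in [3^1, 3^2), so the count is 3^2 - 3^1 = 2 x 3^1.

Final answer: 6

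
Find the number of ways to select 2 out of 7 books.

C(7,2) = 7!/(2! x (7-2)!).

Final answer: C(7,2) = 21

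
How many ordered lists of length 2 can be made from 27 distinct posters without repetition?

P(27,2) = 27!/(27-2)! = 27!/25!.

Final answer: P(27,2) = 702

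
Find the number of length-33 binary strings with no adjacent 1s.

A valid string ends in 0 (append to any length-(n-1) valid string) or in 01 (append to any length-(n-2) valid string), so a(n) = a(n-1) + a(n-2) with a(1)=2, a(2)=3.
Iterating the recurrence: a(1)=2, a(2)=3, a(3)=5, a(4)=8, a(5)=13, a(6)=21, a(7)=34, a(8)=55, a(9)=89, a(10)=144, a(11)=233, a(12)=377, a(13)=610, a(14)=987, a(15)=1597, a(16)=2584, a(17)=4181, a(18)=6765, a(19)=10946, a(20)=17711, a(21)=28657, a(22)=46368, a(23)=75025, a(24)=121393, a(25)=196418, a(26)=317811, a(27)=514229, a(28)=832040, a(29)=1346269, a(30)=2178309, a(31)=3524578, a(32)=5702887, a(33)=9227465.

Final answer: 9227465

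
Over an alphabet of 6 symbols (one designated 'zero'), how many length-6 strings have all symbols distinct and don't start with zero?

The leading digit has 5 choices (anything but zero); the next has 5 (anything but the first), then 4, and so on, one fewer each time.
Total: 5 x 5 x 4 x 3 x 2 x 1.

Final answer: 600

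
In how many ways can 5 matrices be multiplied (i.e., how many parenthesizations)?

This is a standard Catalan-number count: the answer is C_n. Here n = 5 - 1 = 4.
C_n = C(2n,n)/(n+1), so C_{4} = C(8,4)/5 = 70/5.

Final answer: C_{4} = 14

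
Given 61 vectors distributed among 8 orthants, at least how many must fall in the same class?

By pigeonhole with 61 objects and 8 categories: ceiling(61/8).

Final answer: 8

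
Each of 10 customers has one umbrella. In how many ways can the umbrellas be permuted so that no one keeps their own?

Use the recurrence D(n) = (n-1)(D(n-1) + D(n-2)) with D(0)=1, D(1)=0.
D(2) = 1 x (0 + 1) = 1
D(3) = 2 x (1 + 0) = 2
D(4) = 3 x (2 + 1) = 9
D(5) = 4 x (9 + 2) = 44
D(6) = 5 x (44 + 9) = 265
D(7) = 6 x (265 + 44) = 1854
D(8) = 7 x (1854 + 265) = 14833
D(9) = 8 x (14833 + 1854) = 133496
D(10) = 9 x (D(9) + D(8)) = 9 x (133496 + 14833)

Final answer: D(10) = 1334961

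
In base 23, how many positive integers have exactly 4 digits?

In base 23, the leading digit has 22 choices (1..22); each of the remaining 3 digits has 23 choices.
Total: 22 x 23^3.

Final answer: 267674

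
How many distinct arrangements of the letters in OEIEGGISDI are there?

Letters (D:1, E:2, G:2, I:3, O:1, S:1). Total letters: 10.
Permutations = 10!/(3! x 2! x 2!).

Final answer: 151200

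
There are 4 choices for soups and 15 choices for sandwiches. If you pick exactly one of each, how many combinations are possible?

By the multiplication principle: 4 x 15.

Final answer: 60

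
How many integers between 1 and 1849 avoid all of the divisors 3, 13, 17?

|div by 3|=616, |div by 13|=142, |div by 17|=108.
|div by 3&13|=47, |div by 3&17|=36, |div by 13&17|=8, |div by all|=2.
By inclusion-exclusion, divisible by at least one: 616+142+108-47-36-8+2 = 777.
Not divisible by any: 1849 - 777.

Final answer: 1072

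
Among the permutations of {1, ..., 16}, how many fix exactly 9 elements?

Choose which 9 elements are fixed: C(16,9) = 11440.
Derange the remaining 7 using D(j) = (j-1)(D(j-1) + D(j-2)), D(0)=1, D(1)=0: D(2)=1, D(3)=2, D(4)=9, D(5)=44, D(6)=265, D(7)=1854.
Total: 11440 x 1854.

Final answer: C(16,9) D(7) = 21209760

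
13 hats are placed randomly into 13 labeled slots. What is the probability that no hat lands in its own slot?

Derangements satisfy D(n) = (n-1)(D(n-1) + D(n-2)), starting from D(0)=1, D(1)=0.
Building up: D(2)=1, D(3)=2, D(4)=9, D(5)=44, D(6)=265, D(7)=1854, D(8)=14833, D(9)=133496, D(10)=1334961, D(11)=14684570, D(12)=176214841, D(13)=2290792932.
Total arrangements: 13! = 6227020800.
Probability = D(13)/13! = 63633137/172972800.

Final answer: D(13)/13! = 2290792932/6227020800 = 0.367879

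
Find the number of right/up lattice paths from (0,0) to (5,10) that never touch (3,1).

Total paths to (5,10): C(15,10) = 3003.
Paths through (3,1): C(4,1) x C(11,9) = 220.
Avoiding (3,1): 3003 - 220.

Final answer: 2783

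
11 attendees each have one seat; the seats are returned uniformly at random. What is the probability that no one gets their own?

D(n) = (n-1)(D(n-1) + D(n-2)), D(0)=1, D(1)=0.
Building up: D(2)=1, D(3)=2, D(4)=9, D(5)=44, D(6)=265, D(7)=1854, D(8)=14833, D(9)=133496, D(10)=1334961, D(11)=14684570.
Total arrangements: 11! = 39916800.
Probability = D(11)/11! = 1468457/3991680.

Final answer: D(11)/11! = 14684570/39916800 = 0.367879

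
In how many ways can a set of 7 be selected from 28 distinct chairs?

C(28,7) = 28!/(7! x 21!).

Final answer: \binom{28}{7} = 1184040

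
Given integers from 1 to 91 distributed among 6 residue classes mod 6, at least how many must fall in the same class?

By pigeonhole with 91 objects and 6 categories: ceiling(91/6).

Final answer: 16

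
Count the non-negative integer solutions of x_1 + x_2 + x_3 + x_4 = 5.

Stars and bars with 5 stars and 3 bars:
C(5+4-1, 4-1) = C(8,3).

Final answer: C(8,3) = 56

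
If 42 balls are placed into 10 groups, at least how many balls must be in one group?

By the pigeonhole principle: ceiling(42/10).

Final answer: 5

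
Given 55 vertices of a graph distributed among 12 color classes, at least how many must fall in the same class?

By pigeonhole with 55 objects and 12 categories: ceiling(55/12).

Final answer: 5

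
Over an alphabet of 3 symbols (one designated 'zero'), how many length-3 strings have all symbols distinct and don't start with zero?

First digit: 2 (nonzero). Second: 2 (not first). Third: 1, etc.
Total: 2 x 2 x 1.

Final answer: 4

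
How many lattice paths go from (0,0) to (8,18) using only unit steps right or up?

Each path has 8 right steps and 18 up steps in some order (26 steps total).
Choose which 18 of the 26 steps are up: C(26,18).

Final answer: C(26,18) = 1562275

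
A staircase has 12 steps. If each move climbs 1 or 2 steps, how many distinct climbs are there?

Let f(n) be the number of climbs. Removing the last move (1 or 2 steps) gives f(n) = f(n-1) + f(n-2); base cases f(1)=1, f(2)=2.
Computing successive values: f(1)=1, f(2)=2, f(3)=3, f(4)=5, f(5)=8, f(6)=13, f(7)=21, f(8)=34, f(9)=55, f(10)=89, f(11)=144, f(12)=233.

Final answer: 233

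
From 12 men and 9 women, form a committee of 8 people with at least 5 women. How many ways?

Sum over valid woman counts:
C(9,5)C(12,3) = 27720
C(9,6)C(12,2) = 5544
C(9,7)C(12,1) = 432
C(9,8)C(12,0) = 9
Total: 27720 + 5544 + 432 + 9.

Final answer: 33705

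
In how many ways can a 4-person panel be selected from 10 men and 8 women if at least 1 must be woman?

Sum over valid woman counts:
C(8,1)C(10,3) = 960
C(8,2)C(10,2) = 1260
C(8,3)C(10,1) = 560
C(8,4)C(10,0) = 70
Total: 960 + 1260 + 560 + 70.

Final answer: 2850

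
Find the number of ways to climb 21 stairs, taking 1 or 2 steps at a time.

Let f(n) count the ways. The last step is size 1 or 2, so f(n) = f(n-1) + f(n-2) with f(1)=1, f(2)=2.
Computing successive values: f(1)=1, f(2)=2, f(3)=3, f(4)=5, f(5)=8, f(6)=13, f(7)=21, f(8)=34, f(9)=55, f(10)=89, f(11)=144, f(12)=233, f(13)=377, f(14)=610, f(15)=987, f(16)=1597, f(17)=2584, f(18)=4181, f(19)=6765, f(20)=10946, f(21)=17711.

Final answer: 17711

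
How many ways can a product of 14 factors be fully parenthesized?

The structures are counted by the Catalan number C_n. Here n = 14 - 1 = 13.
Using C_0 = 1 and C_(k+1) = C_k x 2(2k+1)/(k+2), build up term by term: C_1=1, C_2=2, C_3=5, C_4=14, C_5=42, C_6=132, C_7=429, C_8=1430, C_9=4862, C_10=16796, C_11=58786, C_12=208012, C_13=742900.

Final answer: C_{13} = 742900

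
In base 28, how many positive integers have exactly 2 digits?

Leading digit: 27 options (nonzero). Other 1 digit(s): 28 options each.
Total: 27 x 28^1.

Final answer: 756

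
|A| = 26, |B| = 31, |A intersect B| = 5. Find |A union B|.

|A union B| = |A| + |B| - |A intersect B| = 26 + 31 - 5.

Final answer: 52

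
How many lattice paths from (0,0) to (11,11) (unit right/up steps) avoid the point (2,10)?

Total paths to (11,11): C(22,11) = 705432.
Paths through (2,10): C(12,10) x C(10,1) = 660.
Avoiding (2,10): 705432 - 660.

Final answer: 704772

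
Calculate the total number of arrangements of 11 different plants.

The number of ways to arrange 11 distinct objects is 11!.

Final answer: 11! = 39916800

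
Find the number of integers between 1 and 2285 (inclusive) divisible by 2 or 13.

Multiples of 2: 1142. Multiples of 13: 175. Of both (lcm=26): 87.
By inclusion-exclusion: 1142 + 175 - 87.

Final answer: 1230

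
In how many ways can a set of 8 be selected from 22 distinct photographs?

C(22,8) = 22!/(8! x (22-8)!).

Final answer: C(22,8) = 319770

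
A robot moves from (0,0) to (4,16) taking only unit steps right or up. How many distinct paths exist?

Each path has 4 right steps and 16 up steps in some order (20 steps total).
Choose which 16 of the 20 steps are up: C(20,16).

Final answer: C(20,16) = 4845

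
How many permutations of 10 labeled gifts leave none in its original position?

D(n) = (n-1)(D(n-1) + D(n-2)), D(0)=1, D(1)=0.
D(2) = 1 x (0 + 1) = 1
D(3) = 2 x (1 + 0) = 2
D(4) = 3 x (2 + 1) = 9
D(5) = 4 x (9 + 2) = 44
D(6) = 5 x (44 + 9) = 265
D(7) = 6 x (265 + 44) = 1854
D(8) = 7 x (1854 + 265) = 14833
D(9) = 8 x (14833 + 1854) = 133496
D(10) = 9 x (D(9) + D(8)) = 9 x (133496 + 14833)

Final answer: D(10) = 1334961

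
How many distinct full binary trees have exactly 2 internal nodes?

This is a standard Catalan-number count: the answer is C_n. Here n = 2.
Using C_0 = 1 and C_(k+1) = C_k x 2(2k+1)/(k+2), build up term by term: C_1=1, C_2=2.

Final answer: C_{2} = 2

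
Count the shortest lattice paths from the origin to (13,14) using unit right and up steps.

Each path has 13 right steps and 14 up steps in some order (27 steps total).
Choose which 14 of the 27 steps are up: C(27,14).

Final answer: C(27,14) = 20058300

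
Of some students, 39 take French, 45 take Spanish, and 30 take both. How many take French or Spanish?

|A union B| = |A| + |B| - |A intersect B| = 39 + 45 - 30.

Final answer: 54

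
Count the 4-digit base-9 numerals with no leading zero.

Leading digit: 8 options (nonzero). Other 3 digit(s): 9 options each.
Total: 8 x 9^3.

Final answer: 5832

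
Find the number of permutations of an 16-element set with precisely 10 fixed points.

Choose which 10 elements are fixed: C(16,10) = 8008.
Derange the remaining 6 using D(j) = (j-1)(D(j-1) + D(j-2)), D(0)=1, D(1)=0: D(2)=1, D(3)=2, D(4)=9, D(5)=44, D(6)=265.
Total: 8008 x 265.

Final answer: C(16,10) D(6) = 2122120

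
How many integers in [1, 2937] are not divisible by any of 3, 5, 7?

|div by 3|=979, |div by 5|=587, |div by 7|=419.
|div by 3&5|=195, |div by 3&7|=139, |div by 5&7|=83, |div by all|=27.
By inclusion-exclusion, divisible by at least one: 979+587+419-195-139-83+27 = 1595.
Not divisible by any: 2937 - 1595.

Final answer: 1342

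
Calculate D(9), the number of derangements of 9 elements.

D(n) = (n-1)(D(n-1) + D(n-2)), D(0)=1, D(1)=0.
D(2) = 1 x (0 + 1) = 1
D(3) = 2 x (1 + 0) = 2
D(4) = 3 x (2 + 1) = 9
D(5) = 4 x (9 + 2) = 44
D(6) = 5 x (44 + 9) = 265
D(7) = 6 x (265 + 44) = 1854
D(8) = 7 x (1854 + 265) = 14833
D(9) = 8 x (D(8) + D(7)) = 8 x (14833 + 1854)

Final answer: D(9) = 133496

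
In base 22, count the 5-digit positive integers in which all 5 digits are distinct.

First digit: 21 (nonzero). Second: 21 (not first). Third: 20, etc.
Total: 21 x 21 x 20 x 19 x 18.

Final answer: 3016440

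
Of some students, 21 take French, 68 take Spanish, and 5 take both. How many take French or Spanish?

|A union B| = |A| + |B| - |A intersect B| = 21 + 68 - 5.

Final answer: 84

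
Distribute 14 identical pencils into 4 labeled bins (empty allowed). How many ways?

Stars and bars: C(n+k-1, k-1) = C(17,3).

Final answer: C(17,3) = 680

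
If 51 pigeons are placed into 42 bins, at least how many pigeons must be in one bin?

By the pigeonhole principle: ceiling(51/42).

Final answer: 2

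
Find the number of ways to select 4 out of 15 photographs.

C(15,4) = 15!/(4! x 11!).

Final answer: \binom{15}{4} = 1365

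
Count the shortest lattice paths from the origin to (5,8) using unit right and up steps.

Each path has 5 right steps and 8 up steps in some order (13 steps total).
Choose which 8 of the 13 steps are up: C(13,8).

Final answer: C(13,8) = 1287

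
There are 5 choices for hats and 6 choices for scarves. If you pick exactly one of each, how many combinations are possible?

By the multiplication principle: 5 x 6.

Final answer: 30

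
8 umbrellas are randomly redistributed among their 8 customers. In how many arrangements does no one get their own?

Use the recurrence D(n) = (n-1)(D(n-1) + D(n-2)) with D(0)=1, D(1)=0.
D(2) = 1 x (0 + 1) = 1
D(3) = 2 x (1 + 0) = 2
D(4) = 3 x (2 + 1) = 9
D(5) = 4 x (9 + 2) = 44
D(6) = 5 x (44 + 9) = 265
D(7) = 6 x (265 + 44) = 1854
D(8) = 7 x (D(7) + D(6)) = 7 x (1854 + 265)

Final answer: D(8) = 14833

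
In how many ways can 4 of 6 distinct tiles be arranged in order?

P(6,4) = 6!/(6-4)! = 6!/2!.

Final answer: P(6,4) = 360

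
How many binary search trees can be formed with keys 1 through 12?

This is a standard Catalan-number count: the answer is C_n. Here n = 12.
C_n = C(2n,n) - C(2n,n+1), so C_{12} = C(24,12) - C(24,13) = 2704156 - 2496144.

Final answer: C_{12} = 208012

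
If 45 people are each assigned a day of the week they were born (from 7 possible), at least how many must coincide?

There are 7 possible values for day of the week they were born. With 45 people and 7 categories, by pigeonhole: ceiling(45/7).

Final answer: 7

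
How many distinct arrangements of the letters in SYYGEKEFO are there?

Letters (E:2, F:1, G:1, K:1, O:1, S:1, Y:2). Total letters: 9.
Permutations = 9!/(2! x 2!).

Final answer: 90720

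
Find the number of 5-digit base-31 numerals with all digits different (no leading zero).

First digit: 30 (nonzero). Second: 30 (not first). Third: 29, etc.
Total: 30 x 30 x 29 x 28 x 27.

Final answer: 19731600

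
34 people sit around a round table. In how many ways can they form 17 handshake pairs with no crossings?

This is a standard Catalan-number count: the answer is C_n. Here n = 34/2 = 17.
C_n = C(2n,n) - C(2n,n+1), so C_{17} = C(34,17) - C(34,18) = 2333606220 - 2203961430.

Final answer: C_{17} = 129644790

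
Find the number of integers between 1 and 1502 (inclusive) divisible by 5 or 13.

Multiples of 5: 300. Multiples of 13: 115. Of both (lcm=65): 23.
By inclusion-exclusion: 300 + 115 - 23.

Final answer: 392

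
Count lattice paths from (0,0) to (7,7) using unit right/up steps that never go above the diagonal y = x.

Total monotonic paths to (7,7): C(14,7) = 3432.
Reflecting each bad path at its first crossing gives a bijection with paths to (6,8): C(14,8) = 3003.
Valid Dyck paths: 3432 - 3003.
(Check: C(14,7) - C(14,8) = C(14,7)/8, the Catalan number C_{7}.)

Final answer: C_{7} = 429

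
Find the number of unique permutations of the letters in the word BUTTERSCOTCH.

Letters (B:1, C:2, E:1, H:1, O:1, R:1, S:1, T:3, U:1). Total letters: 12.
Permutations = 12!/(3! x 2!).

Final answer: 39916800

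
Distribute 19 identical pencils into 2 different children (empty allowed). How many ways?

Stars and bars: C(n+k-1, k-1) = C(20,1).

Final answer: C(20,1) = 20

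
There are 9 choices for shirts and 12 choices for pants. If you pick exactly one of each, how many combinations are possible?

By the multiplication principle: 9 x 12.

Final answer: 108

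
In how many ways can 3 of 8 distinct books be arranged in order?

P(8,3) = 8!/(8-3)! = 8!/5!.

Final answer: P(8,3) = 336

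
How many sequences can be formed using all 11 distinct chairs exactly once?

The number of ways to arrange 11 distinct objects is 11!.

Final answer: 11! = 39916800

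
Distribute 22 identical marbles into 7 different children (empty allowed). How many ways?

Stars and bars: C(n+k-1, k-1) = C(28,6).

Final answer: C(28,6) = 376740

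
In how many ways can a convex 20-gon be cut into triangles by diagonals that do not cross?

This is counted by the nth Catalan number C_n. Here n = 20 - 2 = 18.
Using C_0 = 1 and C_(k+1) = C_k x 2(2k+1)/(k+2), build up term by term: C_1=1, C_2=2, C_3=5, C_4=14, C_5=42, C_6=132, C_7=429, C_8=1430, C_9=4862, C_10=16796, C_11=58786, C_12=208012, C_13=742900, C_14=2674440, C_15=9694845, C_16=35357670, C_17=129644790, C_18=477638700.

Final answer: C_{18} = 477638700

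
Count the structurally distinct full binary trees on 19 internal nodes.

This is a standard Catalan-number count: the answer is C_n. Here n = 19.
C_n = C(2n,n) - C(2n,n+1), so C_{19} = C(38,19) - C(38,20) = 35345263800 - 33578000610.

Final answer: C_{19} = 1767263190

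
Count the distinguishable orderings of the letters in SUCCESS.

Letters (C:2, E:1, S:3, U:1). Total letters: 7.
Permutations = 7!/(3! x 2!).

Final answer: 420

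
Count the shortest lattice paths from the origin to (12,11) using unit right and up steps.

Each path has 12 right steps and 11 up steps in some order (23 steps total).
Choose which 11 of the 23 steps are up: C(23,11).

Final answer: C(23,11) = 1352078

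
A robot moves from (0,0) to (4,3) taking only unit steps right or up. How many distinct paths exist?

Each path has 4 right steps and 3 up steps in some order (7 steps total).
Choose which 3 of the 7 steps are up: C(7,3).

Final answer: C(7,3) = 35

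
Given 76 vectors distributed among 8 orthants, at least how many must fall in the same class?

By pigeonhole with 76 objects and 8 categories: ceiling(76/8).

Final answer: 10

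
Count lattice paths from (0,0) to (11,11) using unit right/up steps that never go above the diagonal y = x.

Total monotonic paths to (11,11): C(22,11) = 705432.
By the reflection principle, paths that go above the diagonal number C(22,12) = 646646.
Valid Dyck paths: 705432 - 646646.
(This is the Catalan number C_{11}.)

Final answer: C_{11} = 58786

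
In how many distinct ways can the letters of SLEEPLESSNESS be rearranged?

Letters (E:4, L:2, N:1, P:1, S:5). Total letters: 13.
Permutations = 13!/(5! x 4! x 2!).

Final answer: 1081080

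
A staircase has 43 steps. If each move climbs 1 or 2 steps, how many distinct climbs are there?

Let f(n) count the ways. The last step is size 1 or 2, so f(n) = f(n-1) + f(n-2) with f(1)=1, f(2)=2.
Computing successive values: f(1)=1, f(2)=2, f(3)=3, f(4)=5, f(5)=8, f(6)=13, f(7)=21, f(8)=34, f(9)=55, f(10)=89, f(11)=144, f(12)=233, f(13)=377, f(14)=610, f(15)=987, f(16)=1597, f(17)=2584, f(18)=4181, f(19)=6765, f(20)=10946, f(21)=17711, f(22)=28657, f(23)=46368, f(24)=75025, f(25)=121393, f(26)=196418, f(27)=317811, f(28)=514229, f(29)=832040, f(30)=1346269, f(31)=2178309, f(32)=3524578, f(33)=5702887, f(34)=9227465, f(35)=14930352, f(36)=24157817, f(37)=39088169, f(38)=63245986, f(39)=102334155, f(40)=165580141, f(41)=267914296, f(42)=433494437, f(43)=701408733.

Final answer: 701408733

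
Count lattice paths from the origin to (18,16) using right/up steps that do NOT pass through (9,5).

Total paths to (18,16): C(34,16) = 2203961430.
Paths through (9,5): C(14,5) x C(20,11) = 336255920.
Avoiding (9,5): 2203961430 - 336255920.

Final answer: 1867705510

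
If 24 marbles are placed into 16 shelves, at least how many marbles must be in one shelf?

By the pigeonhole principle: ceiling(24/16).

Final answer: 2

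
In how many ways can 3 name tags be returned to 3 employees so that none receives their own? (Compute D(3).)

Use the recurrence D(n) = (n-1)(D(n-1) + D(n-2)) with D(0)=1, D(1)=0.
D(2) = 1 x (0 + 1) = 1
D(3) = 2 x (D(2) + D(1)) = 2 x (1 + 0)

Final answer: D(3) = 2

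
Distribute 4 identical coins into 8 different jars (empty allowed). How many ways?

Stars and bars: C(n+k-1, k-1) = C(11,7).

Final answer: C(11,7) = 330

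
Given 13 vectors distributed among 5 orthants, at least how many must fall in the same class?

By pigeonhole with 13 objects and 5 categories: ceiling(13/5).

Final answer: 3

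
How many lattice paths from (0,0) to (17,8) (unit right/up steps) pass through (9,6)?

Paths (0,0)->(9,6): C(15,6) = 5005.
Paths (9,6)->(17,8): C(10,2) = 45.
By multiplication principle: 5005 x 45.

Final answer: 225225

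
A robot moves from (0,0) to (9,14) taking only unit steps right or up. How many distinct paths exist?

Each path has 9 right steps and 14 up steps in some order (23 steps total).
Choose which 14 of the 23 steps are up: C(23,14).

Final answer: C(23,14) = 817190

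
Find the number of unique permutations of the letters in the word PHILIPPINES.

Letters (E:1, H:1, I:3, L:1, N:1, P:3, S:1). Total letters: 11.
Permutations = 11!/(3! x 3!).

Final answer: 1108800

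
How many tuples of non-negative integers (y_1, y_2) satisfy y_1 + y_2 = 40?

Stars and bars with 40 stars and 1 bars:
C(40+2-1, 2-1) = C(41,1).

Final answer: C(41,1) = 41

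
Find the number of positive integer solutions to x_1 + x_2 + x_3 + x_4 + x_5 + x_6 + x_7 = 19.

Substitute x'_i = x_i - 1 (so x'_i >= 0). Then sum x'_i = 19 - 7 = 12.
Stars and bars: C(12+7-1, 7-1) = C(18,6).

Final answer: C(18,6) = 18564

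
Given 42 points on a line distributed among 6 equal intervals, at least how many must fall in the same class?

By pigeonhole with 42 objects and 6 categories: ceiling(42/6).

Final answer: 7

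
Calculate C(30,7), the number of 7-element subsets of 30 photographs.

C(30,7) = 30!/(7! x 23!).

Final answer: \binom{30}{7} = 2035800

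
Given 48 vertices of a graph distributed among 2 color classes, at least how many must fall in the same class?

By pigeonhole with 48 objects and 2 categories: ceiling(48/2).

Final answer: 24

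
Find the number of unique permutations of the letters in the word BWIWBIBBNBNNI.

Letters (B:5, I:3, N:3, W:2). Total letters: 13.
Permutations = 13!/(5! x 3! x 3! x 2!).

Final answer: 720720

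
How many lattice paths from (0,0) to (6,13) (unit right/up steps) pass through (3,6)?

Paths (0,0)->(3,6): C(9,6) = 84.
Paths (3,6)->(6,13): C(10,7) = 120.
By multiplication principle: 84 x 120.

Final answer: 10080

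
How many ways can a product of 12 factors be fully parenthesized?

This is a standard Catalan-number count: the answer is C_n. Here n = 12 - 1 = 11.
C_n = (2n)!/(n!(n+1)!), so C_{11} = 22!/(11! x 12!) = C(22,11)/12 = 705432/12.

Final answer: C_{11} = 58786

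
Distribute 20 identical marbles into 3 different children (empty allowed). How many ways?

Stars and bars: C(n+k-1, k-1) = C(22,2).

Final answer: C(22,2) = 231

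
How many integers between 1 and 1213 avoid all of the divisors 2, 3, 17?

|div by 2|=606, |div by 3|=404, |div by 17|=71.
|div by 2&3|=202, |div by 2&17|=35, |div by 3&17|=23, |div by all|=11.
By inclusion-exclusion, divisible by at least one: 606+404+71-202-35-23+11 = 832.
Not divisible by any: 1213 - 832.

Final answer: 381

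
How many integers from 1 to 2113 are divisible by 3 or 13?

Multiples of 3: 704. Multiples of 13: 162. Of both (lcm=39): 54.
By inclusion-exclusion: 704 + 162 - 54.

Final answer: 812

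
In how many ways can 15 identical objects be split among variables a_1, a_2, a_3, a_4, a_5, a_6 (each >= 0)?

Stars and bars with 15 stars and 5 bars:
C(15+6-1, 6-1) = C(20,5).

Final answer: C(20,5) = 15504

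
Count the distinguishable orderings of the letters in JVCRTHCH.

Letters (C:2, H:2, J:1, R:1, T:1, V:1). Total letters: 8.
Permutations = 8!/(2! x 2!).

Final answer: 10080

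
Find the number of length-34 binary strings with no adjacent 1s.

A valid string ends in 0 (append to any length-(n-1) valid string) or in 01 (append to any length-(n-2) valid string), so a(n) = a(n-1) + a(n-2) with a(1)=2, a(2)=3.
Iterating the recurrence: a(1)=2, a(2)=3, a(3)=5, a(4)=8, a(5)=13, a(6)=21, a(7)=34, a(8)=55, a(9)=89, a(10)=144, a(11)=233, a(12)=377, a(13)=610, a(14)=987, a(15)=1597, a(16)=2584, a(17)=4181, a(18)=6765, a(19)=10946, a(20)=17711, a(21)=28657, a(22)=46368, a(23)=75025, a(24)=121393, a(25)=196418, a(26)=317811, a(27)=514229, a(28)=832040, a(29)=1346269, a(30)=2178309, a(31)=3524578, a(32)=5702887, a(33)=9227465, a(34)=14930352.

Final answer: 14930352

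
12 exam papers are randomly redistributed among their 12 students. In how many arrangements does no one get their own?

Use the recurrence D(n) = (n-1)(D(n-1) + D(n-2)) with D(0)=1, D(1)=0.
D(2) = 1 x (0 + 1) = 1
D(3) = 2 x (1 + 0) = 2
D(4) = 3 x (2 + 1) = 9
D(5) = 4 x (9 + 2) = 44
D(6) = 5 x (44 + 9) = 265
D(7) = 6 x (265 + 44) = 1854
D(8) = 7 x (1854 + 265) = 14833
D(9) = 8 x (14833 + 1854) = 133496
D(10) = 9 x (133496 + 14833) = 1334961
D(11) = 10 x (1334961 + 133496) = 14684570
D(12) = 11 x (D(11) + D(10)) = 11 x (14684570 + 1334961)

Final answer: D(12) = 176214841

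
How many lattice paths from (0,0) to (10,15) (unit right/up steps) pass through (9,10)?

Paths (0,0)->(9,10): C(19,10) = 92378.
Paths (9,10)->(10,15): C(6,5) = 6.
By multiplication principle: 92378 x 6.

Final answer: 554268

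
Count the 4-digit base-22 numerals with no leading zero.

In base 22, the leading digit has 21 choices (1..21); each of the remaining 3 digits has 22 choices.
Total: 21 x 22^3.

Final answer: 223608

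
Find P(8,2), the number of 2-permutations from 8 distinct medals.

P(8,2) = 8!/(8-2)! = 8!/6!.

Final answer: P(8,2) = 56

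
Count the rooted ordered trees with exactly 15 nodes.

This is counted by the nth Catalan number C_n. Here n = 15 - 1 = 14.
C_n = (2n)!/(n!(n+1)!), so C_{14} = 28!/(14! x 15!) = C(28,14)/15 = 40116600/15.

Final answer: C_{14} = 2674440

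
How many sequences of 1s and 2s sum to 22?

Let f(n) be the number of climbs. Removing the last move (1 or 2 steps) gives f(n) = f(n-1) + f(n-2); base cases f(1)=1, f(2)=2.
Iterating the recurrence: f(1)=1, f(2)=2, f(3)=3, f(4)=5, f(5)=8, f(6)=13, f(7)=21, f(8)=34, f(9)=55, f(10)=89, f(11)=144, f(12)=233, f(13)=377, f(14)=610, f(15)=987, f(16)=1597, f(17)=2584, f(18)=4181, f(19)=6765, f(20)=10946, f(21)=17711, f(22)=28657.

Final answer: 28657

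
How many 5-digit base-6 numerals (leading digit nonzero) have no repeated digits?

First digit: 5 (nonzero). Second: 5 (not first). Third: 4, etc.
Total: 5 x 5 x 4 x 3 x 2.

Final answer: 600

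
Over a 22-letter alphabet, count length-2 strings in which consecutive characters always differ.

Let g(n) count such strings. g(1) = 22, and each valid string of length n-1 extends in 21 ways (any symbol but the last), so g(n) = 21 g(n-1).
Total: g(2) = 22 x 21^1.

Final answer: 22 x 21^{1} = 462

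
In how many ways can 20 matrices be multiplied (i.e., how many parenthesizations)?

The structures are counted by the Catalan number C_n. Here n = 20 - 1 = 19.
Using C_0 = 1 and C_(k+1) = C_k x 2(2k+1)/(k+2), build up term by term: C_1=1, C_2=2, C_3=5, C_4=14, C_5=42, C_6=132, C_7=429, C_8=1430, C_9=4862, C_10=16796, C_11=58786, C_12=208012, C_13=742900, C_14=2674440, C_15=9694845, C_16=35357670, C_17=129644790, C_18=477638700, C_19=1767263190.

Final answer: C_{19} = 1767263190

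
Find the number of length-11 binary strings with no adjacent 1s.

Let a(n) count valid strings. If the last bit is 0 the prefix is any valid string of length n-1; if it is 1 the string must end in 01 with a valid prefix of length n-2. So a(n) = a(n-1) + a(n-2), a(1)=2, a(2)=3.
Building up term by term: a(1)=2, a(2)=3, a(3)=5, a(4)=8, a(5)=13, a(6)=21, a(7)=34, a(8)=55, a(9)=89, a(10)=144, a(11)=233.

Final answer: 233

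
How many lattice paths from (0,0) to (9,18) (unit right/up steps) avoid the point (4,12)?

Total paths to (9,18): C(27,18) = 4686825.
Paths through (4,12): C(16,12) x C(11,6) = 840840.
Avoiding (4,12): 4686825 - 840840.

Final answer: 3845985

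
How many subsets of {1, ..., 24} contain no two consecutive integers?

Condition on whether n belongs to the subset: if not, any valid subset of {1, ..., n-1} works (a(n-1)); if so, n-1 is excluded and the rest is a valid subset of {1, ..., n-2} (a(n-2)). Hence a(n) = a(n-1) + a(n-2), a(1)=2, a(2)=3.
Iterating the recurrence: a(1)=2, a(2)=3, a(3)=5, a(4)=8, a(5)=13, a(6)=21, a(7)=34, a(8)=55, a(9)=89, a(10)=144, a(11)=233, a(12)=377, a(13)=610, a(14)=987, a(15)=1597, a(16)=2584, a(17)=4181, a(18)=6765, a(19)=10946, a(20)=17711, a(21)=28657, a(22)=46368, a(23)=75025, a(24)=121393.

Final answer: 121393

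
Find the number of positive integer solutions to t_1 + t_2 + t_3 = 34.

Substitute t'_i = t_i - 1 (so t'_i >= 0). Then sum t'_i = 34 - 3 = 31.
Stars and bars: C(31+3-1, 3-1) = C(33,2).

Final answer: C(33,2) = 528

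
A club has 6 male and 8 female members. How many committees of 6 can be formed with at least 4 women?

Sum over valid woman counts:
C(8,4)C(6,2) = 1050
C(8,5)C(6,1) = 336
C(8,6)C(6,0) = 28
Total: 1050 + 336 + 28.

Final answer: 1414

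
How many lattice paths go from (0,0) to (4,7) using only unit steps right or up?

Each path has 4 right steps and 7 up steps in some order (11 steps total).
Choose which 7 of the 11 steps are up: C(11,7).

Final answer: C(11,7) = 330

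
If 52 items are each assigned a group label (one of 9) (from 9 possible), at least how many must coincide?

There are 9 possible values for group label (one of 9). With 52 items and 9 categories, by pigeonhole: ceiling(52/9).

Final answer: 6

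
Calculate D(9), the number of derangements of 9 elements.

Derangements satisfy D(n) = (n-1)(D(n-1) + D(n-2)), starting from D(0)=1, D(1)=0.
Building up: D(2)=1, D(3)=2, D(4)=9, D(5)=44, D(6)=265, D(7)=1854, D(8)=14833.
D(9) = 8 x (D(8) + D(7)) = 8 x (14833 + 1854).

Final answer: D(9) = 133496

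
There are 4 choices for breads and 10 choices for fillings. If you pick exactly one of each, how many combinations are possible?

By the multiplication principle: 4 x 10.

Final answer: 40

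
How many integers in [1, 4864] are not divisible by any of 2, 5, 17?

|div by 2|=2432, |div by 5|=972, |div by 17|=286.
|div by 2&5|=486, |div by 2&17|=143, |div by 5&17|=57, |div by all|=28.
By inclusion-exclusion, divisible by at least one: 2432+972+286-486-143-57+28 = 3032.
Not divisible by any: 4864 - 3032.

Final answer: 1832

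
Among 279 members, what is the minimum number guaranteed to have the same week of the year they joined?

There are 52 possible values for week of the year they joined. With 279 members and 52 categories, by pigeonhole: ceiling(279/52).

Final answer: 6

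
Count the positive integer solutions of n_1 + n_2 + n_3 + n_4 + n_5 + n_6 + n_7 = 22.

Substitute n'_i = n_i - 1 (so n'_i >= 0). Then sum n'_i = 22 - 7 = 15.
Stars and bars: C(15+7-1, 7-1) = C(21,6).

Final answer: C(21,6) = 54264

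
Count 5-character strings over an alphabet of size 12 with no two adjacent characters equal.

First character: 12 choices. Each subsequent: 11 choices (must differ from the previous one).
Total: 12 x 11^4.

Final answer: 12 x 11^{4} = 175692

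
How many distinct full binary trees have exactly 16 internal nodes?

This is counted by the nth Catalan number C_n. Here n = 16.
C_n = C(2n,n)/(n+1), so C_{16} = C(32,16)/17 = 601080390/17.

Final answer: C_{16} = 35357670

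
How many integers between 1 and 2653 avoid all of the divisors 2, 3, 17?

|div by 2|=1326, |div by 3|=884, |div by 17|=156.
|div by 2&3|=442, |div by 2&17|=78, |div by 3&17|=52, |div by all|=26.
By inclusion-exclusion, divisible by at least one: 1326+884+156-442-78-52+26 = 1820.
Not divisible by any: 2653 - 1820.

Final answer: 833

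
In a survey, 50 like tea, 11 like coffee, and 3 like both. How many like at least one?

|A union B| = |A| + |B| - |A intersect B| = 50 + 11 - 3.

Final answer: 58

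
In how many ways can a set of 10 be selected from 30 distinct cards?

C(30,10) = 30!/(10! x 20!).

Final answer: \binom{30}{10} = 30045015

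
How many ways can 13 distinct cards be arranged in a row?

The number of ways to arrange 13 distinct objects is 13!.

Final answer: 13! = 6227020800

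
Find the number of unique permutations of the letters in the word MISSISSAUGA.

Letters (A:2, G:1, I:2, M:1, S:4, U:1). Total letters: 11.
Permutations = 11!/(4! x 2! x 2!).

Final answer: 415800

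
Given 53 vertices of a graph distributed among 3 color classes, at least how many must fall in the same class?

By pigeonhole with 53 objects and 3 categories: ceiling(53/3).

Final answer: 18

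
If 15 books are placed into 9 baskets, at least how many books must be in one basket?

By the pigeonhole principle: ceiling(15/9).

Final answer: 2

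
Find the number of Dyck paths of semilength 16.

Total monotonic paths to (16,16): C(32,16) = 601080390.
A path is bad iff it touches y = x + 1; reflecting its initial segment maps bad paths bijectively onto all paths to (15,17), of which there are C(32,17) = 565722720.
Valid Dyck paths: 601080390 - 565722720.
(These counts are the Catalan numbers.)

Final answer: C_{16} = 35357670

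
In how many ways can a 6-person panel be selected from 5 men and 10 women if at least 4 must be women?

Sum over valid woman counts:
C(10,4)C(5,2) = 2100
C(10,5)C(5,1) = 1260
C(10,6)C(5,0) = 210
Total: 2100 + 1260 + 210.

Final answer: 3570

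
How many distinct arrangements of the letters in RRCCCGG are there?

Letters (C:3, G:2, R:2). Total letters: 7.
Permutations = 7!/(3! x 2! x 2!).

Final answer: 210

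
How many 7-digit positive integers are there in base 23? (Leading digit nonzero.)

Leading digit: 22 options (nonzero). Other 6 digit(s): 23 options each.
Total: 22 x 23^6.

Final answer: 3256789558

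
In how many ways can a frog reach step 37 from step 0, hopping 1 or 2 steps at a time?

Condition on the final move: it is a 1-step (f(n-1) ways to get there) or a 2-step (f(n-2) ways), so f(n) = f(n-1) + f(n-2), with f(1)=1, f(2)=2.
Computing successive values: f(1)=1, f(2)=2, f(3)=3, f(4)=5, f(5)=8, f(6)=13, f(7)=21, f(8)=34, f(9)=55, f(10)=89, f(11)=144, f(12)=233, f(13)=377, f(14)=610, f(15)=987, f(16)=1597, f(17)=2584, f(18)=4181, f(19)=6765, f(20)=10946, f(21)=17711, f(22)=28657, f(23)=46368, f(24)=75025, f(25)=121393, f(26)=196418, f(27)=317811, f(28)=514229, f(29)=832040, f(30)=1346269, f(31)=2178309, f(32)=3524578, f(33)=5702887, f(34)=9227465, f(35)=14930352, f(36)=24157817, f(37)=39088169.

Final answer: 39088169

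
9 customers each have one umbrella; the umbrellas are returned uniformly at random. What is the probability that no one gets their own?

Derangements satisfy D(n) = (n-1)(D(n-1) + D(n-2)), starting from D(0)=1, D(1)=0.
Building up: D(2)=1, D(3)=2, D(4)=9, D(5)=44, D(6)=265, D(7)=1854, D(8)=14833, D(9)=133496.
Total arrangements: 9! = 362880.
Probability = D(9)/9! = 16687/45360.

Final answer: D(9)/9! = 133496/362880 = 0.367879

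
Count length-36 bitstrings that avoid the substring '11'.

Let a(n) count valid strings. If the last bit is 0 the prefix is any valid string of length n-1; if it is 1 the string must end in 01 with a valid prefix of length n-2. So a(n) = a(n-1) + a(n-2), a(1)=2, a(2)=3.
Computing successive values: a(1)=2, a(2)=3, a(3)=5, a(4)=8, a(5)=13, a(6)=21, a(7)=34, a(8)=55, a(9)=89, a(10)=144, a(11)=233, a(12)=377, a(13)=610, a(14)=987, a(15)=1597, a(16)=2584, a(17)=4181, a(18)=6765, a(19)=10946, a(20)=17711, a(21)=28657, a(22)=46368, a(23)=75025, a(24)=121393, a(25)=196418, a(26)=317811, a(27)=514229, a(28)=832040, a(29)=1346269, a(30)=2178309, a(31)=3524578, a(32)=5702887, a(33)=9227465, a(34)=14930352, a(35)=24157817, a(36)=39088169.

Final answer: 39088169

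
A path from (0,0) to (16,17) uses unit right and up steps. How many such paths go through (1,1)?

Paths (0,0)->(1,1): C(2,1) = 2.
Paths (1,1)->(16,17): C(31,16) = 300540195.
By multiplication principle: 2 x 300540195.

Final answer: 601080390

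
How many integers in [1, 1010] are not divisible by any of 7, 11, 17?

|div by 7|=144, |div by 11|=91, |div by 17|=59.
|div by 7&11|=13, |div by 7&17|=8, |div by 11&17|=5, |div by all|=0.
By inclusion-exclusion, divisible by at least one: 144+91+59-13-8-5+0 = 268.
Not divisible by any: 1010 - 268.

Final answer: 742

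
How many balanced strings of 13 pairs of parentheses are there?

This is counted by the nth Catalan number C_n. Here n = 13 (pairs).
Using C_0 = 1 and C_(k+1) = C_k x 2(2k+1)/(k+2), build up term by term: C_1=1, C_2=2, C_3=5, C_4=14, C_5=42, C_6=132, C_7=429, C_8=1430, C_9=4862, C_10=16796, C_11=58786, C_12=208012, C_13=742900.

Final answer: C_{13} = 742900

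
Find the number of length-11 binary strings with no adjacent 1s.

Let a(n) count valid strings. If the last bit is 0 the prefix is any valid string of length n-1; if it is 1 the string must end in 01 with a valid prefix of length n-2. So a(n) = a(n-1) + a(n-2), a(1)=2, a(2)=3.
Building up term by term: a(1)=2, a(2)=3, a(3)=5, a(4)=8, a(5)=13, a(6)=21, a(7)=34, a(8)=55, a(9)=89, a(10)=144, a(11)=233.

Final answer: 233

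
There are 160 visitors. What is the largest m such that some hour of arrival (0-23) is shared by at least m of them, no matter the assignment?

There are 24 possible values for hour of arrival (0-23). With 160 visitors and 24 categories, by pigeonhole: ceiling(160/24).

Final answer: 7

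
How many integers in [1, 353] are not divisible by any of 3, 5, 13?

|div by 3|=117, |div by 5|=70, |div by 13|=27.
|div by 3&5|=23, |div by 3&13|=9, |div by 5&13|=5, |div by all|=1.
By inclusion-exclusion, divisible by at least one: 117+70+27-23-9-5+1 = 178.
Not divisible by any: 353 - 178.

Final answer: 175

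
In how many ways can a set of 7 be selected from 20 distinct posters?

C(20,7) = 20!/(7! x 13!).

Final answer: \binom{20}{7} = 77520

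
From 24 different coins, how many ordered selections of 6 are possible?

P(24,6) = 24!/(24-6)! = 24!/18!.

Final answer: P(24,6) = 96909120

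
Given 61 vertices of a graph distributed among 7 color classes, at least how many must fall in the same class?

By pigeonhole with 61 objects and 7 categories: ceiling(61/7).

Final answer: 9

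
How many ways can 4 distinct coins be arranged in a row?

The number of ways to arrange 4 distinct objects is 4!.

Final answer: 4! = 24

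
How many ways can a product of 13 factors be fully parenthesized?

This is counted by the nth Catalan number C_n. Here n = 13 - 1 = 12.
C_n = C(2n,n) - C(2n,n+1), so C_{12} = C(24,12) - C(24,13) = 2704156 - 2496144.

Final answer: C_{12} = 208012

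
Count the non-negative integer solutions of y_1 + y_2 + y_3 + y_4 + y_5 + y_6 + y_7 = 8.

Stars and bars with 8 stars and 6 bars:
C(8+7-1, 7-1) = C(14,6).

Final answer: C(14,6) = 3003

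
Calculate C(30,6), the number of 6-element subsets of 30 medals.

C(30,6) = 30!/(6! x 24!).

Final answer: \binom{30}{6} = 593775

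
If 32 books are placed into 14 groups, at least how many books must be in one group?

By the pigeonhole principle: ceiling(32/14).

Final answer: 3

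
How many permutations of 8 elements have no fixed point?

Derangements satisfy D(n) = (n-1)(D(n-1) + D(n-2)), starting from D(0)=1, D(1)=0.
D(2) = 1 x (0 + 1) = 1
D(3) = 2 x (1 + 0) = 2
D(4) = 3 x (2 + 1) = 9
D(5) = 4 x (9 + 2) = 44
D(6) = 5 x (44 + 9) = 265
D(7) = 6 x (265 + 44) = 1854
D(8) = 7 x (D(7) + D(6)) = 7 x (1854 + 265)

Final answer: D(8) = 14833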